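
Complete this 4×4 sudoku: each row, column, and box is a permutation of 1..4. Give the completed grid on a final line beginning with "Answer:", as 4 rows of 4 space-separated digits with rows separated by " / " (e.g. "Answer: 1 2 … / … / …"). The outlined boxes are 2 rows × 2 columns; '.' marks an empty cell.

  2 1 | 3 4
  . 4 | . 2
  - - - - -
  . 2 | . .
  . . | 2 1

Step 1. [r4c1∈{3,4}] in row 4, 4 fits only at r4c1. So r4c1=4.
Step 2. [r4c2∈{3}] only 3 remains possible at r4c2. So r4c2=3.
Step 3. [r3c3∈{4}] r3c3 is down to just 4 ⇒ r3c3=4.
Step 4. [r3c4∈{3}] r3c4's peers cover all but 3. So r3c4=3.
Step 5. [r2c3∈{1}] r2c3 is down to just 1, so r2c3=1.
Step 6. [r2c1∈{3}] nothing but 3 survives at r2c1, so r2c1=3.
Step 7. [r3c1∈{1}] r3c1 has the single candidate 1. So r3c1=1.

Answer: 2 1 3 4 / 3 4 1 2 / 1 2 4 3 / 4 3 2 1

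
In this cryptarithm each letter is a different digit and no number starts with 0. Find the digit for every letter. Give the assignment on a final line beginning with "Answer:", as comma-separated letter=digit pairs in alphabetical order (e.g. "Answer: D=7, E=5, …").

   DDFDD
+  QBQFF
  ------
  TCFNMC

Step 1. [col 1: D + F ≡ C (mod 10)] D=7 is one option consistent with column 1 (D + F ≡ C (mod 10), carry-in 0) — take it, so D=7.
Step 2. [col 1: D + F ≡ C (mod 10)] several values work for F in column 1 (D + F ≡ C (mod 10), carry-in 0); try F=6 ⇒ F=6.
Step 3. [col 1: D + F ≡ C (mod 10)] from column 1 (D=7, F=6, carry-in 0, digits 6,7 already taken and all letters distinct): C must equal 3, so C=3.
Step 4. [col 2: D + F ≡ M (mod 10)] from column 2 (D=7, F=6, carry-in 1, digits 3,6,7 already taken and all letters distinct): M must equal 4. So M=4.
Step 5. [col 3: F + Q ≡ N (mod 10)] N=2 is one option consistent with column 3 (F + Q ≡ N (mod 10), carry-in 1) — take it ⇒ N=2.
Step 6. [col 3: F + Q ≡ N (mod 10)] from column 3 (F=6, N=2, carry-in 1, digits 2,3,4,6,7 already taken and all letters distinct): Q must equal 5. So Q=5.
Step 7. [T] the sum has 6 digits but both addends have 5; that extra leading digit T is the final carry, namely 1. So T=1.
Step 8. [col 4: D + B ≡ F (mod 10)] from column 4 (D=7, F=6, carry-in 1, digits 1,2,3,4,5,6,7 already taken and all letters distinct): B must equal 8, so B=8.

Answer: B=8, C=3, D=7, F=6, M=4, N=2, Q=5, T=1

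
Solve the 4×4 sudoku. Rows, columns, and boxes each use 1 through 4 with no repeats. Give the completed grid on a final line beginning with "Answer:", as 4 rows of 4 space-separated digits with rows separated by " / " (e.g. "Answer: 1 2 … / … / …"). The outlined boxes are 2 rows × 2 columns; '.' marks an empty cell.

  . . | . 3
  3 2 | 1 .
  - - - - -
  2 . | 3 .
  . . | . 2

Step 1. [r4c3∈{4}] r4c3 has the single candidate 4 ⇒ r4c3=4.
Step 2. [r4c1∈{1}] r4c1 is down to just 1. So r4c1=1.
Step 3. [r1c2∈{1,4}] 1 has one home in row 1: r1c2. So r1c2=1.
Step 4. [r3c4∈{1}] r3c4 is down to just 1. So r3c4=1.
Step 5. [r2c4∈{4}] r2c4's peers cover all but 4 ⇒ r2c4=4.
Step 6. [r1c3∈{2}] r1c3 is down to just 2. So r1c3=2.
Step 7. [r4c2∈{3}] r4c2 has the single candidate 3. So r4c2=3.
Step 8. [r1c1∈{4}] r1c1 is down to just 4. So r1c1=4.
Step 9. [r3c2∈{4}] r3c2's peers cover all but 4. So r3c2=4.

Answer: 4 1 2 3 / 3 2 1 4 / 2 4 3 1 / 1 3 4 2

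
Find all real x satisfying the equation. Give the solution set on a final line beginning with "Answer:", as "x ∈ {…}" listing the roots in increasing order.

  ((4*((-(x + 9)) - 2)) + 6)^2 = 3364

Step 1. [((4*((-(x + 9)) - 2)) + 6)^2 = 3364] √ both sides: 3364 ≥ 0 gives two branches. So sqrt: (4*((-(x + 9)) - 2)) + 6 = 58 or -58.
Step 2. [(4*((-(x + 9)) - 2)) + 6 = 58 or -58] 6 comes off first (subtract 6) ⇒ sub: 4*((-(x + 9)) - 2) = 52 or -64.
Step 3. [4*((-(x + 9)) - 2) = 52 or -64] 4 out front; divide by 4, so div: (-(x + 9)) - 2 = 13 or -16.
Step 4. [(-(x + 9)) - 2 = 13 or -16] the outer -2 inverts by adding 2. So sub: -(x + 9) = 15 or -14.
Step 5. [-(x + 9) = 15 or -14] LHS negated; negate both sides, so neg: x + 9 = -15 or 14.
Step 6. [x + 9 = -15 or 14] the outer +9 inverts by subtracting 9, so sub: x = -24 or 5.

Answer: x ∈ {-24, 5}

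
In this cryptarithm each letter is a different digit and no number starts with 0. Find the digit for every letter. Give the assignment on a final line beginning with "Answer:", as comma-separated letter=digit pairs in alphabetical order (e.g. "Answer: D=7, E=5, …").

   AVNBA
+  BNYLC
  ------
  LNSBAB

Step 1. [col 1: A + C ≡ B (mod 10)] column 1 (A + C ≡ B (mod 10), carry-in 0) doesn't pin C yet; pick C=8 and continue, so C=8.
Step 2. [col 1: A + C ≡ B (mod 10)] several values work for B in column 1 (A + C ≡ B (mod 10), carry-in 0); try B=5. So B=5.
Step 3. [L] the sum has 6 digits but both addends have 5; that extra leading digit L is the final carry, namely 1. So L=1.
Step 4. [col 1: A + C ≡ B (mod 10)] in column 1 we have A+C≡B with carry-in 0; given C=8, B=5 and digits 1,5,8 already taken and all letters distinct, that pins A to 7 ⇒ A=7.
Step 5. [col 3: N + Y ≡ B (mod 10)] several values work for N in column 3 (N + Y ≡ B (mod 10), carry-in 0); try N=2, so N=2.
Step 6. [col 3: N + Y ≡ B (mod 10)] in column 3 we have N+Y≡B with carry-in 0; given N=2, B=5 and digits 1,2,5,7,8 already taken and all letters distinct, that pins Y to 3, so Y=3.
Step 7. [col 4: V + N ≡ S (mod 10)] column 4: given N=2, carry-in 0, and digits 1,2,3,5,7,8 already taken and all letters distinct, V+N≡S (mod 10) forces V=4. So V=4.
Step 8. [col 4: V + N ≡ S (mod 10)] column 4: given V=4, N=2, carry-in 0, and digits 1,2,3,4,5,7,8 already taken and all letters distinct, V+N≡S (mod 10) forces S=6 ⇒ S=6.

Answer: A=7, B=5, C=8, L=1, N=2, S=6, V=4, Y=3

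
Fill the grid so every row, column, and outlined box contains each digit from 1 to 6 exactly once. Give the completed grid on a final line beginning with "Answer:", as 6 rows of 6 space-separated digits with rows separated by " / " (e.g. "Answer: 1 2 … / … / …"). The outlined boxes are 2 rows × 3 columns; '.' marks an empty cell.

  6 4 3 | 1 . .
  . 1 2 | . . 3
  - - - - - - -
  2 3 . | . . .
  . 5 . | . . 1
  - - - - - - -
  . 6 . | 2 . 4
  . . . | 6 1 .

Step 1. [r4c1∈{4}] only 4 remains possible at r4c1, so r4c1=4.
Step 2. [r6c6∈{5}] only 5 remains possible at r6c6 ⇒ r6c6=5.
Step 3. [r2c5∈{4,5,6}] 6 has one home in row 2: r2c5 ⇒ r2c5=6.
Step 4. [r5c1∈{1,3,5}] col 1 places 1 nowhere but r5c1. So r5c1=1.
Step 5. [r1c5∈{2,5}] across row 1, 5 lands solely at r1c5 ⇒ r1c5=5.
Step 6. [r4c3∈{6}] only 6 remains possible at r4c3, so r4c3=6.
Step 7. [r4c5∈{2,3}] across row 4, 2 lands solely at r4c5, so r4c5=2.
Step 8. [r2c4∈{4}] r2c4's peers cover all but 4, so r2c4=4.
Step 9. [r2c1∈{5}] r2c1 has the single candidate 5, so r2c1=5.
Step 10. [r5c3∈{5}] r5c3's peers cover all but 5. So r5c3=5.
Step 11. [r6c2∈{2}] r6c2's peers cover all but 2. So r6c2=2.
Step 12. [r1c6∈{2}] r1c6 is down to just 2 ⇒ r1c6=2.
Step 13. [r3c4∈{5}] r3c4's peers cover all but 5, so r3c4=5.
Step 14. [r3c3∈{1}] r3c3's peers cover all but 1, so r3c3=1.
Step 15. [r4c4∈{3}] r4c4 has the single candidate 3, so r4c4=3.
Step 16. [r3c5∈{4}] nothing but 4 survives at r3c5 ⇒ r3c5=4.
Step 17. [r6c3∈{4}] r6c3 is down to just 4. So r6c3=4.
Step 18. [r6c1∈{3}] r6c1 is down to just 3, so r6c1=3.
Step 19. [r3c6∈{6}] only 6 remains possible at r3c6 ⇒ r3c6=6.
Step 20. [r5c5∈{3}] r5c5 has the single candidate 3. So r5c5=3.

Answer: 6 4 3 1 5 2 / 5 1 2 4 6 3 / 2 3 1 5 4 6 / 4 5 6 3 2 1 / 1 6 5 2 3 4 / 3 2 4 6 1 5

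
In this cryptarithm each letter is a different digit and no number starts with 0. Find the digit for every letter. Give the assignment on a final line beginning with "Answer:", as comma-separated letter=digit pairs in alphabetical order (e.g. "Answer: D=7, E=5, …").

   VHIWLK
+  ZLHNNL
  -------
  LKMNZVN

Step 1. [col 1: K + L ≡ N (mod 10)] no forcing yet in column 1 (carry-in 0); N=3 is free and consistent — try it. So N=3.
Step 2. [col 1: K + L ≡ N (mod 10)] no forcing yet in column 1 (carry-in 0); K=2 is free and consistent — try it ⇒ K=2.
Step 3. [col 1: K + L ≡ N (mod 10)] column 1: given K=2, N=3, carry-in 0, and digits 2,3 already taken and all letters distinct, K+L≡N (mod 10) forces L=1, so L=1.
Step 4. [col 2: L + N ≡ V (mod 10)] column 2: given L=1, N=3, carry-in 0, and digits 1,2,3 already taken and all letters distinct, L+N≡V (mod 10) forces V=4, so V=4.
Step 5. [col 3: W + N ≡ Z (mod 10)] Z=8 is one option consistent with column 3 (W + N ≡ Z (mod 10), carry-in 0) — take it, so Z=8.
Step 6. [col 3: W + N ≡ Z (mod 10)] from column 3 (N=3, Z=8, carry-in 0, digits 1,2,3,4,8 already taken and all letters distinct): W must equal 5. So W=5.
Step 7. [col 4: I + H ≡ N (mod 10)] no forcing yet in column 4 (carry-in 0); H=7 is free and consistent — try it ⇒ H=7.
Step 8. [col 4: I + H ≡ N (mod 10)] in column 4 we have I+H≡N with carry-in 0; given H=7, N=3 and digits 1,2,3,4,5,7,8 already taken and all letters distinct, that pins I to 6, so I=6.
Step 9. [col 5: H + L ≡ M (mod 10)] from column 5 (H=7, L=1, carry-in 1, digits 1,2,3,4,5,6,7,8 already taken and all letters distinct): M must equal 9 ⇒ M=9.

Answer: H=7, I=6, K=2, L=1, M=9, N=3, V=4, W=5, Z=8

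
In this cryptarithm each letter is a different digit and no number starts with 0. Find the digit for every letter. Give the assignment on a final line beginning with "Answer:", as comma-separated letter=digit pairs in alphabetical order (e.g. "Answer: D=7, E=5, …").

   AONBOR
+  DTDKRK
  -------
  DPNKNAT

Step 1. [col 1: R + K ≡ T (mod 10)] several values work for K in column 1 (R + K ≡ T (mod 10), carry-in 0); try K=7 ⇒ K=7.
Step 2. [col 1: R + K ≡ T (mod 10)] no forcing yet in column 1 (carry-in 0); R=6 is free and consistent — try it, so R=6.
Step 3. [col 1: R + K ≡ T (mod 10)] column 1: given R=6, K=7, carry-in 0, and digits 6,7 already taken and all letters distinct, R+K≡T (mod 10) forces T=3, so T=3.
Step 4. [col 2: O + R ≡ A (mod 10)] O=2 is one option consistent with column 2 (O + R ≡ A (mod 10), carry-in 1) — take it, so O=2.
Step 5. [col 2: O + R ≡ A (mod 10)] column 2: given O=2, R=6, carry-in 1, and digits 2,3,6,7 already taken and all letters distinct, O+R≡A (mod 10) forces A=9 ⇒ A=9.
Step 6. [col 3: B + K ≡ N (mod 10)] column 3 (B + K ≡ N (mod 10), carry-in 0) doesn't pin N yet; pick N=5 and continue ⇒ N=5.
Step 7. [D] adding two 6-digit numbers gives at most 6+1 digits, and here it does — D is that final carry and must be 1, so D=1.
Step 8. [col 3: B + K ≡ N (mod 10)] column 3: given K=7, N=5, carry-in 0, and digits 1,2,3,5,6,7,9 already taken and all letters distinct, B+K≡N (mod 10) forces B=8. So B=8.
Step 9. [col 6: A + D ≡ P (mod 10)] column 6 reads A+D+carry(0)=P with A=9, D=1; with digits 1,2,3,5,6,7,8,9 already taken and all letters distinct, the only value for P is 0. So P=0.

Answer: A=9, B=8, D=1, K=7, N=5, O=2, P=0, R=6, T=3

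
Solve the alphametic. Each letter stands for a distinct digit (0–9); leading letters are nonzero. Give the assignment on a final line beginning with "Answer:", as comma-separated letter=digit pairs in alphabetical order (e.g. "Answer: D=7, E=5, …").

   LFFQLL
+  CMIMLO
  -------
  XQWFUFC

Step 1. [X] X is the leading digit of a 7-digit sum of two 6-digit numbers; the final carry is exactly 1 ⇒ X=1.
Step 2. [col 1: L + O ≡ C (mod 10)] several values work for O in column 1 (L + O ≡ C (mod 10), carry-in 0); try O=6 ⇒ O=6.
Step 3. [col 1: L + O ≡ C (mod 10)] column 1 (L + O ≡ C (mod 10), carry-in 0) doesn't pin L yet; pick L=8 and continue. So L=8.
Step 4. [col 1: L + O ≡ C (mod 10)] column 1: given L=8, O=6, carry-in 0, and digits 1,6,8 already taken and all letters distinct, L+O≡C (mod 10) forces C=4 ⇒ C=4.
Step 5. [col 2: L + L ≡ F (mod 10)] in column 2 we have L+L≡F with carry-in 1; given L=8 and digits 1,4,6,8 already taken and all letters distinct, that pins F to 7 ⇒ F=7.
Step 6. [col 3: Q + M ≡ U (mod 10)] no forcing yet in column 3 (carry-in 1); U=9 is free and consistent — try it, so U=9.
Step 7. [col 3: Q + M ≡ U (mod 10)] no forcing yet in column 3 (carry-in 1); Q=3 is free and consistent — try it. So Q=3.
Step 8. [col 3: Q + M ≡ U (mod 10)] column 3 reads Q+M+carry(1)=U with Q=3, U=9; with digits 1,3,4,6,7,8,9 already taken and all letters distinct, the only value for M is 5. So M=5.
Step 9. [col 4: F + I ≡ F (mod 10)] column 4 reads F+I+carry(0)=F with F=7; with digits 1,3,4,5,6,7,8,9 already taken and all letters distinct, the only value for I is 0, so I=0.
Step 10. [col 5: F + M ≡ W (mod 10)] from column 5 (F=7, M=5, carry-in 0, digits 0,1,3,4,5,6,7,8,9 already taken and all letters distinct): W must equal 2, so W=2.

Answer: C=4, F=7, I=0, L=8, M=5, O=6, Q=3, U=9, W=2, X=1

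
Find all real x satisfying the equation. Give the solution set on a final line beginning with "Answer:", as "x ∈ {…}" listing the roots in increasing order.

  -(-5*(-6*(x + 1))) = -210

Step 1. [-(-5*(-6*(x + 1))) = -210] flip signs both sides ⇒ neg: -5*(-6*(x + 1)) = 210.
Step 2. [-5*(-6*(x + 1)) = 210] divide by the outer -5, so div: -6*(x + 1) = -42.
Step 3. [-6*(x + 1) = -42] divide by the outer -6 ⇒ div: x + 1 = 7.
Step 4. [x + 1 = 7] +1 is outermost — subtract 1 both sides ⇒ sub: x = 6.

Answer: x ∈ {6}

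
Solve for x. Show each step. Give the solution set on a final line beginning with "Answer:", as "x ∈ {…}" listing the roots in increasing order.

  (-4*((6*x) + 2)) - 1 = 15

Step 1. [(-4*((6*x) + 2)) - 1 = 15] -1 is outermost — add 1 both sides, so sub: -4*((6*x) + 2) = 16.
Step 2. [-4*((6*x) + 2) = 16] -4 out front; divide by -4 ⇒ div: (6*x) + 2 = -4.
Step 3. [(6*x) + 2 = -4] peel the +2: subtract 2 from each side. So sub: 6*x = -6.
Step 4. [6*x = -6] 6 out front; divide by 6 ⇒ div: x = -1.

Answer: x ∈ {-1}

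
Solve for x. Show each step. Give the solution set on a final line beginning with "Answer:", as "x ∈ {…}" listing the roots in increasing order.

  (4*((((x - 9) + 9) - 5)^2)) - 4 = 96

Step 1. [(4*((((x - 9) + 9) - 5)^2)) - 4 = 96] add 4: x sits inside (… - 4). So sub: 4*((((x - 9) + 9) - 5)^2) = 100.
Step 2. [4*((((x - 9) + 9) - 5)^2) = 100] LHS = 4·(…); ÷4 both sides ⇒ div: (((x - 9) + 9) - 5)^2 = 25.
Step 3. [(((x - 9) + 9) - 5)^2 = 25] √ both sides: 25 ≥ 0 gives two branches. So sqrt: ((x - 9) + 9) - 5 = 5 or -5.
Step 4. [((x - 9) + 9) - 5 = 5 or -5] peel the -5: add 5 from each side, so sub: (x - 9) + 9 = 10 or 0.
Step 5. [(x - 9) + 9 = 10 or 0] the outer +9 inverts by subtracting 9, so sub: x - 9 = 1 or -9.
Step 6. [x - 9 = 1 or -9] peel the -9: add 9 from each side ⇒ sub: x = 10 or 0.

Answer: x ∈ {0, 10}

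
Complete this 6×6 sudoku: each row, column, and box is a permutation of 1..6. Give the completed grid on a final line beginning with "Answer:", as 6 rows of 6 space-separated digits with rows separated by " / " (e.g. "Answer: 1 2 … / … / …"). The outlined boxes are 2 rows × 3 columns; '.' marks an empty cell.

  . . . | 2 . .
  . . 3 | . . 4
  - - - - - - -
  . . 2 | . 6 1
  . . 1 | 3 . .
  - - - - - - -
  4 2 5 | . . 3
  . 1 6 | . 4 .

Step 1. [r1c6∈{5,6}] in col 6, 6 fits only at r1c6, so r1c6=6.
Step 2. [r4c2∈{4,5,6}] r4c2 is the only open cell in row 4 admitting 4, so r4c2=4.
Step 3. [r1c2∈{5}] r1c2 is down to just 5 ⇒ r1c2=5.
Step 4. [r5c5∈{1}] nothing but 1 survives at r5c5 ⇒ r5c5=1.
Step 5. [r6c4∈{5}] r6c4 has the single candidate 5, so r6c4=5.
Step 6. [r4c6∈{2,5}] 5 has one home in col 6: r4c6 ⇒ r4c6=5.
Step 7. [r2c1∈{1,2,6}] row 2 places 2 nowhere but r2c1 ⇒ r2c1=2.
Step 8. [r3c1∈{3,5}] row 3 places 5 nowhere but r3c1 ⇒ r3c1=5.
Step 9. [r6c6∈{2}] r6c6 has the single candidate 2, so r6c6=2.
Step 10. [r1c5∈{3}] nothing but 3 survives at r1c5, so r1c5=3.
Step 11. [r3c2∈{3}] nothing but 3 survives at r3c2. So r3c2=3.
Step 12. [r5c4∈{6}] nothing but 6 survives at r5c4 ⇒ r5c4=6.
Step 13. [r2c4∈{1}] only 1 remains possible at r2c4, so r2c4=1.
Step 14. [r1c3∈{4}] nothing but 4 survives at r1c3. So r1c3=4.
Step 15. [r2c2∈{6}] only 6 remains possible at r2c2. So r2c2=6.
Step 16. [r4c1∈{6}] only 6 remains possible at r4c1 ⇒ r4c1=6.
Step 17. [r1c1∈{1}] nothing but 1 survives at r1c1, so r1c1=1.
Step 18. [r4c5∈{2}] r4c5 is down to just 2 ⇒ r4c5=2.
Step 19. [r3c4∈{4}] only 4 remains possible at r3c4, so r3c4=4.
Step 20. [r6c1∈{3}] r6c1 has the single candidate 3 ⇒ r6c1=3.
Step 21. [r2c5∈{5}] r2c5's peers cover all but 5 ⇒ r2c5=5.

Answer: 1 5 4 2 3 6 / 2 6 3 1 5 4 / 5 3 2 4 6 1 / 6 4 1 3 2 5 / 4 2 5 6 1 3 / 3 1 6 5 4 2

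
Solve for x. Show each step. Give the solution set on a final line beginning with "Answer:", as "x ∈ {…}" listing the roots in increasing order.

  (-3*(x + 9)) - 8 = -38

Step 1. [(-3*(x + 9)) - 8 = -38] add 8: x sits inside (… - 8), so sub: -3*(x + 9) = -30.
Step 2. [-3*(x + 9) = -30] -3 out front; divide by -3 ⇒ div: x + 9 = 10.
Step 3. [x + 9 = 10] the outer +9 inverts by subtracting 9, so sub: x = 1.

Answer: x ∈ {1}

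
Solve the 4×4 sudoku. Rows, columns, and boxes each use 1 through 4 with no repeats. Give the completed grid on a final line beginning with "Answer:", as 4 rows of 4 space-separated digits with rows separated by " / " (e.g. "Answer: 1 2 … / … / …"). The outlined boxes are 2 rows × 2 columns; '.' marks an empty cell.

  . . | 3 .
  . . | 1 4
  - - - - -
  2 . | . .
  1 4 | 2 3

Step 1. [r2c2∈{2,3}] row 2 places 2 nowhere but r2c2, so r2c2=2.
Step 2. [r3c4∈{1}] nothing but 1 survives at r3c4. So r3c4=1.
Step 3. [r1c4∈{2}] only 2 remains possible at r1c4, so r1c4=2.
Step 4. [r2c1∈{3}] r2c1 has the single candidate 3, so r2c1=3.
Step 5. [r1c2∈{1}] r1c2 is down to just 1 ⇒ r1c2=1.
Step 6. [r3c2∈{3}] r3c2's peers cover all but 3. So r3c2=3.
Step 7. [r1c1∈{4}] r1c1 has the single candidate 4 ⇒ r1c1=4.
Step 8. [r3c3∈{4}] r3c3 has the single candidate 4 ⇒ r3c3=4.

Answer: 4 1 3 2 / 3 2 1 4 / 2 3 4 1 / 1 4 2 3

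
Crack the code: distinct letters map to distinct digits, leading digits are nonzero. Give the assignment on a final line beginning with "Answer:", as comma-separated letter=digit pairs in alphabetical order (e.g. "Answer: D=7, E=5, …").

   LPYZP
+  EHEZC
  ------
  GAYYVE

Step 1. [col 1: P + C ≡ E (mod 10)] no forcing yet in column 1 (carry-in 0); C=7 is free and consistent — try it. So C=7.
Step 2. [col 1: P + C ≡ E (mod 10)] no forcing yet in column 1 (carry-in 0); E=9 is free and consistent — try it. So E=9.
Step 3. [col 1: P + C ≡ E (mod 10)] column 1 reads P+C+carry(0)=E with C=7, E=9; with digits 7,9 already taken and all letters distinct, the only value for P is 2. So P=2.
Step 4. [col 2: Z + Z ≡ V (mod 10)] several values work for V in column 2 (Z + Z ≡ V (mod 10), carry-in 0); try V=6. So V=6.
Step 5. [G] the sum has 6 digits but both addends have 5; that extra leading digit G is the final carry, namely 1 ⇒ G=1.
Step 6. [col 2: Z + Z ≡ V (mod 10)] Z=8 is one option consistent with column 2 (Z + Z ≡ V (mod 10), carry-in 0) — take it, so Z=8.
Step 7. [col 3: Y + E ≡ Y (mod 10)] no forcing yet in column 3 (carry-in 1); Y=3 is free and consistent — try it ⇒ Y=3.
Step 8. [col 4: P + H ≡ Y (mod 10)] from column 4 (P=2, Y=3, carry-in 1, digits 1,2,3,6,7,8,9 already taken and all letters distinct): H must equal 0. So H=0.
Step 9. [col 5: L + E ≡ A (mod 10)] column 5: given E=9, carry-in 0, and digits 0,1,2,3,6,7,8,9 already taken and all letters distinct, L+E≡A (mod 10) forces L=5, so L=5.
Step 10. [col 5: L + E ≡ A (mod 10)] in column 5 we have L+E≡A with carry-in 0; given L=5, E=9 and digits 0,1,2,3,5,6,7,8,9 already taken and all letters distinct, that pins A to 4, so A=4.

Answer: A=4, C=7, E=9, G=1, H=0, L=5, P=2, V=6, Y=3, Z=8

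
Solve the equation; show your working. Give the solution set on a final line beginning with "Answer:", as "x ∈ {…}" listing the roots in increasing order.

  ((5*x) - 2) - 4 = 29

Step 1. [((5*x) - 2) - 4 = 29] 4 comes off first (add 4), so sub: (5*x) - 2 = 33.
Step 2. [(5*x) - 2 = 33] add 2: x sits inside (… - 2) ⇒ sub: 5*x = 35.
Step 3. [5*x = 35] divide by the outer 5, so div: x = 7.

Answer: x ∈ {7}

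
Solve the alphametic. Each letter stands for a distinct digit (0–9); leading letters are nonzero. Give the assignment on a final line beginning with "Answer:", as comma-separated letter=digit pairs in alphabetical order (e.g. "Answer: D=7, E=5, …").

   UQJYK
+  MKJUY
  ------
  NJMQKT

Step 1. [col 1: K + Y ≡ T (mod 10)] no forcing yet in column 1 (carry-in 0); K=6 is free and consistent — try it, so K=6.
Step 2. [col 1: K + Y ≡ T (mod 10)] column 1 (K + Y ≡ T (mod 10), carry-in 0) doesn't pin T yet; pick T=3 and continue. So T=3.
Step 3. [N] the sum has 6 digits but both addends have 5; that extra leading digit N is the final carry, namely 1, so N=1.
Step 4. [col 1: K + Y ≡ T (mod 10)] from column 1 (K=6, T=3, carry-in 0, digits 1,3,6 already taken and all letters distinct): Y must equal 7. So Y=7.
Step 5. [col 2: Y + U ≡ K (mod 10)] column 2 reads Y+U+carry(1)=K with Y=7, K=6; with digits 1,3,6,7 already taken and all letters distinct, the only value for U is 8, so U=8.
Step 6. [col 3: J + J ≡ Q (mod 10)] column 3 (J + J ≡ Q (mod 10), carry-in 1) doesn't pin J yet; pick J=4 and continue. So J=4.
Step 7. [col 3: J + J ≡ Q (mod 10)] from column 3 (J=4, carry-in 1, digits 1,3,4,6,7,8 already taken and all letters distinct): Q must equal 9, so Q=9.
Step 8. [col 4: Q + K ≡ M (mod 10)] column 4 reads Q+K+carry(0)=M with Q=9, K=6; with digits 1,3,4,6,7,8,9 already taken and all letters distinct, the only value for M is 5. So M=5.

Answer: J=4, K=6, M=5, N=1, Q=9, T=3, U=8, Y=7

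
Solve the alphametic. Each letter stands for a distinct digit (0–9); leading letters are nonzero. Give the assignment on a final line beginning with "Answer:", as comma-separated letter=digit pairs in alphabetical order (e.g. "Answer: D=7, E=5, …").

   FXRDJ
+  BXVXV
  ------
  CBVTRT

Step 1. [col 1: J + V ≡ T (mod 10)] no forcing yet in column 1 (carry-in 0); T=7 is free and consistent — try it, so T=7.
Step 2. [C] adding two 5-digit numbers gives at most 5+1 digits, and here it does — C is that final carry and must be 1, so C=1.
Step 3. [col 1: J + V ≡ T (mod 10)] several values work for J in column 1 (J + V ≡ T (mod 10), carry-in 0); try J=5 ⇒ J=5.
Step 4. [col 1: J + V ≡ T (mod 10)] in column 1 we have J+V≡T with carry-in 0; given J=5, T=7 and digits 1,5,7 already taken and all letters distinct, that pins V to 2 ⇒ V=2.
Step 5. [col 2: D + X ≡ R (mod 10)] several values work for R in column 2 (D + X ≡ R (mod 10), carry-in 0); try R=4, so R=4.
Step 6. [col 2: D + X ≡ R (mod 10)] no forcing yet in column 2 (carry-in 0); D=8 is free and consistent — try it, so D=8.
Step 7. [col 2: D + X ≡ R (mod 10)] in column 2 we have D+X≡R with carry-in 0; given D=8, R=4 and digits 1,2,4,5,7,8 already taken and all letters distinct, that pins X to 6, so X=6.
Step 8. [col 5: F + B ≡ B (mod 10)] column 5: given nothing yet, carry-in 1, and digits 1,2,4,5,6,7,8 already taken and all letters distinct, F+B≡B (mod 10) forces F=9, so F=9.
Step 9. [col 5: F + B ≡ B (mod 10)] several values work for B in column 5 (F + B ≡ B (mod 10), carry-in 1); try B=3. So B=3.

Answer: B=3, C=1, D=8, F=9, J=5, R=4, T=7, V=2, X=6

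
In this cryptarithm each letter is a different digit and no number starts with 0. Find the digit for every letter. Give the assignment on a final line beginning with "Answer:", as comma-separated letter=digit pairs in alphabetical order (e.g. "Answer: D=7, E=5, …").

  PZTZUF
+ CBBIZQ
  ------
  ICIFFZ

Step 1. [col 1: F + Q ≡ Z (mod 10)] Z=6 is one option consistent with column 1 (F + Q ≡ Z (mod 10), carry-in 0) — take it ⇒ Z=6.
Step 2. [col 1: F + Q ≡ Z (mod 10)] F=5 is one option consistent with column 1 (F + Q ≡ Z (mod 10), carry-in 0) — take it, so F=5.
Step 3. [col 1: F + Q ≡ Z (mod 10)] in column 1 we have F+Q≡Z with carry-in 0; given F=5, Z=6 and digits 5,6 already taken and all letters distinct, that pins Q to 1, so Q=1.
Step 4. [col 2: U + Z ≡ F (mod 10)] from column 2 (Z=6, F=5, carry-in 0, digits 1,5,6 already taken and all letters distinct): U must equal 9 ⇒ U=9.
Step 5. [col 3: Z + I ≡ F (mod 10)] column 3: given Z=6, F=5, carry-in 1, and digits 1,5,6,9 already taken and all letters distinct, Z+I≡F (mod 10) forces I=8. So I=8.
Step 6. [col 4: T + B ≡ I (mod 10)] column 4 (T + B ≡ I (mod 10), carry-in 1) doesn't pin B yet; pick B=7 and continue, so B=7.
Step 7. [col 4: T + B ≡ I (mod 10)] in column 4 we have T+B≡I with carry-in 1; given B=7, I=8 and digits 1,5,6,7,8,9 already taken and all letters distinct, that pins T to 0. So T=0.
Step 8. [col 5: Z + B ≡ C (mod 10)] column 5: given Z=6, B=7, carry-in 0, and digits 0,1,5,6,7,8,9 already taken and all letters distinct, Z+B≡C (mod 10) forces C=3 ⇒ C=3.
Step 9. [col 6: P + C ≡ I (mod 10)] column 6 reads P+C+carry(1)=I with C=3, I=8; with digits 0,1,3,5,6,7,8,9 already taken and all letters distinct, the only value for P is 4 ⇒ P=4.

Answer: B=7, C=3, F=5, I=8, P=4, Q=1, T=0, U=9, Z=6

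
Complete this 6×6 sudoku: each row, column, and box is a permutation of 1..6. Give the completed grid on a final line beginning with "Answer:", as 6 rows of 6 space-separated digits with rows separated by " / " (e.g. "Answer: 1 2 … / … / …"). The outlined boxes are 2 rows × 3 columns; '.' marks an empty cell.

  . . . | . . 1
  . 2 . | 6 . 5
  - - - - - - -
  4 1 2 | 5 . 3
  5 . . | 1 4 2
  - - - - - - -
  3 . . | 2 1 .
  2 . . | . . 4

Step 1. [r2c3∈{1,3,4}] r2c3 is the only open cell in row 2 admitting 4. So r2c3=4.
Step 2. [r6c5∈{3,5,6}] r6c5 is the only open cell in col 5 admitting 5, so r6c5=5.
Step 3. [r6c2∈{6}] r6c2 has the single candidate 6, so r6c2=6.
Step 4. [r4c2∈{3}] nothing but 3 survives at r4c2, so r4c2=3.
Step 5. [r1c3∈{3,5,6}] r1c3 is the only open cell in col 3 admitting 3 ⇒ r1c3=3.
Step 6. [r5c3∈{5}] only 5 remains possible at r5c3 ⇒ r5c3=5.
Step 7. [r5c2∈{4}] r5c2 is down to just 4 ⇒ r5c2=4.
Step 8. [r1c4∈{4}] r1c4 has the single candidate 4, so r1c4=4.
Step 9. [r2c5∈{3}] nothing but 3 survives at r2c5. So r2c5=3.
Step 10. [r4c3∈{6}] only 6 remains possible at r4c3 ⇒ r4c3=6.
Step 11. [r1c5∈{2}] r1c5's peers cover all but 2, so r1c5=2.
Step 12. [r1c1∈{6}] nothing but 6 survives at r1c1 ⇒ r1c1=6.
Step 13. [r6c3∈{1}] only 1 remains possible at r6c3, so r6c3=1.
Step 14. [r5c6∈{6}] r5c6's peers cover all but 6, so r5c6=6.
Step 15. [r1c2∈{5}] only 5 remains possible at r1c2. So r1c2=5.
Step 16. [r2c1∈{1}] nothing but 1 survives at r2c1 ⇒ r2c1=1.
Step 17. [r6c4∈{3}] r6c4 is down to just 3. So r6c4=3.
Step 18. [r3c5∈{6}] r3c5 has the single candidate 6 ⇒ r3c5=6.

Answer: 6 5 3 4 2 1 / 1 2 4 6 3 5 / 4 1 2 5 6 3 / 5 3 6 1 4 2 / 3 4 5 2 1 6 / 2 6 1 3 5 4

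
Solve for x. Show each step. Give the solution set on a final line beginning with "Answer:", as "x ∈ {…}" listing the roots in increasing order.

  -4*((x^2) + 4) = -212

Step 1. [-4*((x^2) + 4) = -212] divide by the outer -4. So div: (x^2) + 4 = 53.
Step 2. [(x^2) + 4 = 53] subtract 4: x sits inside (… + 4) ⇒ sub: x^2 = 49.
Step 3. [x^2 = 49] LHS squared, RHS 49 ≥ 0: apply √ (±). So sqrt: x = 7 or -7.

Answer: x ∈ {-7, 7}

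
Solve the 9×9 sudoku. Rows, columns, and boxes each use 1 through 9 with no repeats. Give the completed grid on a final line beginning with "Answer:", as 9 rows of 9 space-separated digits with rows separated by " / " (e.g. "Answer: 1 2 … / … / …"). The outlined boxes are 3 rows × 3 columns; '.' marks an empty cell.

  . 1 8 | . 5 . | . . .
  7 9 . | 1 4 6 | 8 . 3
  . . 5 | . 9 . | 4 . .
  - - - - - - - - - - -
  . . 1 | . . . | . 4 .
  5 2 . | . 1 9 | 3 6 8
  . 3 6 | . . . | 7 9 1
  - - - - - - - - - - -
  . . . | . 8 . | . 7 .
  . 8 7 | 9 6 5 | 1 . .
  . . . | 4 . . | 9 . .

Step 1. [r1c8∈{2}] r1c8 is down to just 2. So r1c8=2.
Step 2. [r6c5∈{2}] r6c5 has the single candidate 2, so r6c5=2.
Step 3. [r7c2∈{4,5,6}] r7c2 is the only open cell in col 2 admitting 4. So r7c2=4.
Step 4. [r5c4∈{7}] r5c4 is down to just 7 ⇒ r5c4=7.
Step 5. [r1c4∈{3}] r1c4 has the single candidate 3, so r1c4=3.
Step 6. [r7c4∈{2}] only 2 remains possible at r7c4, so r7c4=2.
Step 7. [r3c1∈{2,3,6}] 3 has one home in row 3: r3c1 ⇒ r3c1=3.
Step 8. [r1c7∈{6}] r1c7 is down to just 6. So r1c7=6.
Step 9. [r7c7∈{5}] r7c7 has the single candidate 5 ⇒ r7c7=5.
Step 10. [r3c4∈{8}] only 8 remains possible at r3c4 ⇒ r3c4=8.
Step 11. [r8c1∈{2}] only 2 remains possible at r8c1, so r8c1=2.
Step 12. [r9c3∈{3}] only 3 remains possible at r9c3. So r9c3=3.
Step 13. [r1c6∈{7}] only 7 remains possible at r1c6. So r1c6=7.
Step 14. [r4c1∈{8,9}] r4c1 is the only open cell in row 4 admitting 9. So r4c1=9.
Step 15. [r7c6∈{1,3}] in row 7, 3 fits only at r7c6, so r7c6=3.
Step 16. [r7c1∈{1,6}] in row 7, 1 fits only at r7c1, so r7c1=1.
Step 17. [r6c6∈{4,8}] col 6 places 4 nowhere but r6c6, so r6c6=4.
Step 18. [r9c9∈{2,6}] in row 9, 2 fits only at r9c9. So r9c9=2.
Step 19. [r4c4∈{5,6}] r4c4 is the only open cell in row 4 admitting 6 ⇒ r4c4=6.
Step 20. [r3c2∈{6}] r3c2 is down to just 6. So r3c2=6.
Step 21. [r7c9∈{6}] r7c9 is down to just 6, so r7c9=6.
Step 22. [r4c5∈{3}] nothing but 3 survives at r4c5. So r4c5=3.
Step 23. [r3c8∈{1}] r3c8 has the single candidate 1, so r3c8=1.
Step 24. [r9c2∈{5}] r9c2 has the single candidate 5, so r9c2=5.
Step 25. [r6c1∈{8}] r6c1 has the single candidate 8 ⇒ r6c1=8.
Step 26. [r3c9∈{7}] only 7 remains possible at r3c9 ⇒ r3c9=7.
Step 27. [r2c8∈{5}] nothing but 5 survives at r2c8 ⇒ r2c8=5.
Step 28. [r7c3∈{9}] r7c3 is down to just 9, so r7c3=9.
Step 29. [r4c7∈{2}] r4c7 is down to just 2 ⇒ r4c7=2.
Step 30. [r3c6∈{2}] r3c6's peers cover all but 2 ⇒ r3c6=2.
Step 31. [r9c1∈{6}] r9c1 has the single candidate 6 ⇒ r9c1=6.
Step 32. [r1c1∈{4}] only 4 remains possible at r1c1 ⇒ r1c1=4.
Step 33. [r4c2∈{7}] r4c2 is down to just 7. So r4c2=7.
Step 34. [r6c4∈{5}] r6c4 has the single candidate 5. So r6c4=5.
Step 35. [r4c6∈{8}] r4c6 is down to just 8. So r4c6=8.
Step 36. [r9c8∈{8}] r9c8's peers cover all but 8, so r9c8=8.
Step 37. [r8c9∈{4}] only 4 remains possible at r8c9 ⇒ r8c9=4.
Step 38. [r9c6∈{1}] only 1 remains possible at r9c6 ⇒ r9c6=1.
Step 39. [r9c5∈{7}] r9c5 has the single candidate 7, so r9c5=7.
Step 40. [r5c3∈{4}] only 4 remains possible at r5c3. So r5c3=4.
Step 41. [r4c9∈{5}] r4c9 has the single candidate 5, so r4c9=5.
Step 42. [r1c9∈{9}] r1c9 is down to just 9. So r1c9=9.
Step 43. [r2c3∈{2}] only 2 remains possible at r2c3 ⇒ r2c3=2.
Step 44. [r8c8∈{3}] r8c8 is down to just 3. So r8c8=3.

Answer: 4 1 8 3 5 7 6 2 9 / 7 9 2 1 4 6 8 5 3 / 3 6 5 8 9 2 4 1 7 / 9 7 1 6 3 8 2 4 5 / 5 2 4 7 1 9 3 6 8 / 8 3 6 5 2 4 7 9 1 / 1 4 9 2 8 3 5 7 6 / 2 8 7 9 6 5 1 3 4 / 6 5 3 4 7 1 9 8 2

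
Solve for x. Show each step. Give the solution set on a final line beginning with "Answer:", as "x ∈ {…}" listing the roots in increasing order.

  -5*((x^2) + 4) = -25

Step 1. [-5*((x^2) + 4) = -25] -5 out front; divide by -5. So div: (x^2) + 4 = 5.
Step 2. [(x^2) + 4 = 5] the outer +4 inverts by subtracting 4 ⇒ sub: x^2 = 1.
Step 3. [x^2 = 1] √ both sides: 1 ≥ 0 gives two branches. So sqrt: x = 1 or -1.

Answer: x ∈ {-1, 1}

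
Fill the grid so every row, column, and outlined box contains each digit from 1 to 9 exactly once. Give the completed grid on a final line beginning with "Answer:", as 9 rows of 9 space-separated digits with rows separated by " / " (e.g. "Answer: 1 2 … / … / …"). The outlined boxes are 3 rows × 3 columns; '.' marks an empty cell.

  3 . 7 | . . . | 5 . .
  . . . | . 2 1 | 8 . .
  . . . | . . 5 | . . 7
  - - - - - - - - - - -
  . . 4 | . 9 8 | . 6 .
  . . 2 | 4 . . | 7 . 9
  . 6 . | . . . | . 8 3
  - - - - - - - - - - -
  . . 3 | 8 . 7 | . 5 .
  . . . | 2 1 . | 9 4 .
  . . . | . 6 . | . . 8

Step 1. [r5c8∈{1}] only 1 remains possible at r5c8. So r5c8=1.
Step 2. [r9c4∈{3,5,9}] across box 8, 5 lands solely at r9c4 ⇒ r9c4=5.
Step 3. [r9c6∈{3,4,9}] r9c6 is the only open cell in box 8 admitting 9 ⇒ r9c6=9.
Step 4. [r9c3∈{1}] nothing but 1 survives at r9c3. So r9c3=1.
Step 5. [r8c9∈{6}] r8c9 is down to just 6 ⇒ r8c9=6.
Step 6. [r3c7∈{1,2,3,4,6}] in col 7, 6 fits only at r3c7. So r3c7=6.
Step 7. [r2c4∈{3,6,7,9}] across row 2, 7 lands solely at r2c4, so r2c4=7.
Step 8. [r1c6∈{4,6}] r1c6 is the only open cell in col 6 admitting 4, so r1c6=4.
Step 9. [r9c8∈{2,3,7}] in col 8, 7 fits only at r9c8, so r9c8=7.
Step 10. [r4c7∈{2}] r4c7 has the single candidate 2. So r4c7=2.
Step 11. [r7c1∈{2,4,6,9}] 6 has one home in row 7: r7c1, so r7c1=6.
Step 12. [r7c2∈{2,4,9}] in row 7, 9 fits only at r7c2, so r7c2=9.
Step 13. [r1c9∈{1,2}] across box 3, 1 lands solely at r1c9. So r1c9=1.
Step 14. [r4c9∈{5}] r4c9 is down to just 5, so r4c9=5.
Step 15. [r2c3∈{5,6,9}] in row 2, 6 fits only at r2c3 ⇒ r2c3=6.
Step 16. [r2c8∈{3,9}] 3 has one home in row 2: r2c8. So r2c8=3.
Step 17. [r2c1∈{4,5,9}] in row 2, 9 fits only at r2c1 ⇒ r2c1=9.
Step 18. [r3c3∈{8}] r3c3 has the single candidate 8 ⇒ r3c3=8.
Step 19. [r1c2∈{2}] r1c2 is down to just 2. So r1c2=2.
Step 20. [r9c2∈{4}] only 4 remains possible at r9c2 ⇒ r9c2=4.
Step 21. [r8c3∈{5}] only 5 remains possible at r8c3. So r8c3=5.
Step 22. [r6c5∈{5,7}] col 5 places 7 nowhere but r6c5 ⇒ r6c5=7.
Step 23. [r6c1∈{1,5}] row 6 places 5 nowhere but r6c1. So r6c1=5.
Step 24. [r5c1∈{8}] only 8 remains possible at r5c1. So r5c1=8.
Step 25. [r5c2∈{3}] only 3 remains possible at r5c2 ⇒ r5c2=3.
Step 26. [r4c4∈{1,3}] in row 4, 3 fits only at r4c4. So r4c4=3.
Step 27. [r1c8∈{9}] r1c8's peers cover all but 9. So r1c8=9.
Step 28. [r8c1∈{7}] r8c1's peers cover all but 7, so r8c1=7.
Step 29. [r3c2∈{1}] r3c2 has the single candidate 1 ⇒ r3c2=1.
Step 30. [r8c2∈{8}] only 8 remains possible at r8c2 ⇒ r8c2=8.
Step 31. [r3c5∈{3}] r3c5's peers cover all but 3. So r3c5=3.
Step 32. [r2c2∈{5}] nothing but 5 survives at r2c2, so r2c2=5.
Step 33. [r7c7∈{1}] r7c7's peers cover all but 1. So r7c7=1.
Step 34. [r6c4∈{1}] r6c4's peers cover all but 1, so r6c4=1.
Step 35. [r6c6∈{2}] only 2 remains possible at r6c6, so r6c6=2.
Step 36. [r2c9∈{4}] only 4 remains possible at r2c9, so r2c9=4.
Step 37. [r4c2∈{7}] r4c2 is down to just 7, so r4c2=7.
Step 38. [r1c5∈{8}] r1c5's peers cover all but 8, so r1c5=8.
Step 39. [r7c5∈{4}] r7c5's peers cover all but 4. So r7c5=4.
Step 40. [r6c3∈{9}] r6c3 is down to just 9 ⇒ r6c3=9.
Step 41. [r9c7∈{3}] only 3 remains possible at r9c7. So r9c7=3.
Step 42. [r3c1∈{4}] only 4 remains possible at r3c1 ⇒ r3c1=4.
Step 43. [r9c1∈{2}] r9c1's peers cover all but 2. So r9c1=2.
Step 44. [r7c9∈{2}] r7c9 is down to just 2. So r7c9=2.
Step 45. [r3c8∈{2}] r3c8 has the single candidate 2, so r3c8=2.
Step 46. [r4c1∈{1}] r4c1 has the single candidate 1. So r4c1=1.
Step 47. [r3c4∈{9}] r3c4 has the single candidate 9, so r3c4=9.
Step 48. [r5c6∈{6}] only 6 remains possible at r5c6 ⇒ r5c6=6.
Step 49. [r5c5∈{5}] r5c5's peers cover all but 5. So r5c5=5.
Step 50. [r1c4∈{6}] r1c4 is down to just 6, so r1c4=6.
Step 51. [r8c6∈{3}] nothing but 3 survives at r8c6 ⇒ r8c6=3.
Step 52. [r6c7∈{4}] only 4 remains possible at r6c7. So r6c7=4.

Answer: 3 2 7 6 8 4 5 9 1 / 9 5 6 7 2 1 8 3 4 / 4 1 8 9 3 5 6 2 7 / 1 7 4 3 9 8 2 6 5 / 8 3 2 4 5 6 7 1 9 / 5 6 9 1 7 2 4 8 3 / 6 9 3 8 4 7 1 5 2 / 7 8 5 2 1 3 9 4 6 / 2 4 1 5 6 9 3 7 8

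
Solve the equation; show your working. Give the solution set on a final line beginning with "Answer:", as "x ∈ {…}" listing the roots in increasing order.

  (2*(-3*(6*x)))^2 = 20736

Step 1. [(2*(-3*(6*x)))^2 = 20736] 20736 ≥ 0, LHS is (·)² — take ±√. So sqrt: 2*(-3*(6*x)) = 144 or -144.
Step 2. [2*(-3*(6*x)) = 144 or -144] leading coefficient 2: divide by 2 ⇒ div: -3*(6*x) = 72 or -72.
Step 3. [-3*(6*x) = 72 or -72] -3·(inner) — divide through by -3, so div: 6*x = -24 or 24.
Step 4. [6*x = -24 or 24] leading coefficient 6: divide by 6, so div: x = -4 or 4.

Answer: x ∈ {-4, 4}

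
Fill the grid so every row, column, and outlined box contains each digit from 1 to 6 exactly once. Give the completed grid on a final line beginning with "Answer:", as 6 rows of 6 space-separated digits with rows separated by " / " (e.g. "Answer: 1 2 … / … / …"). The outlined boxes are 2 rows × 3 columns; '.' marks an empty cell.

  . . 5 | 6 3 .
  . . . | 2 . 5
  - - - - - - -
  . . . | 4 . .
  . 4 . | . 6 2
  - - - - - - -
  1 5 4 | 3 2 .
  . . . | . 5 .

Step 1. [r3c5∈{1}] nothing but 1 survives at r3c5 ⇒ r3c5=1.
Step 2. [r3c1∈{2,3,5,6}] 5 has one home in row 3: r3c1, so r3c1=5.
Step 3. [r4c1∈{3}] nothing but 3 survives at r4c1 ⇒ r4c1=3.
Step 4. [r1c6∈{1,4}] across box 2, 1 lands solely at r1c6 ⇒ r1c6=1.
Step 5. [r2c2∈{1,3,6}] across col 2, 1 lands solely at r2c2, so r2c2=1.
Step 6. [r1c2∈{2}] r1c2 is down to just 2. So r1c2=2.
Step 7. [r6c1∈{2,6}] across col 1, 2 lands solely at r6c1 ⇒ r6c1=2.
Step 8. [r3c2∈{6}] nothing but 6 survives at r3c2 ⇒ r3c2=6.
Step 9. [r6c3∈{3,6}] in box 5, 6 fits only at r6c3. So r6c3=6.
Step 10. [r1c1∈{4}] only 4 remains possible at r1c1. So r1c1=4.
Step 11. [r3c6∈{3}] r3c6's peers cover all but 3 ⇒ r3c6=3.
Step 12. [r6c2∈{3}] nothing but 3 survives at r6c2 ⇒ r6c2=3.
Step 13. [r4c4∈{5}] r4c4 is down to just 5. So r4c4=5.
Step 14. [r2c5∈{4}] nothing but 4 survives at r2c5 ⇒ r2c5=4.
Step 15. [r2c3∈{3}] nothing but 3 survives at r2c3. So r2c3=3.
Step 16. [r4c3∈{1}] nothing but 1 survives at r4c3. So r4c3=1.
Step 17. [r5c6∈{6}] r5c6 has the single candidate 6 ⇒ r5c6=6.
Step 18. [r6c6∈{4}] nothing but 4 survives at r6c6. So r6c6=4.
Step 19. [r2c1∈{6}] only 6 remains possible at r2c1. So r2c1=6.
Step 20. [r6c4∈{1}] nothing but 1 survives at r6c4 ⇒ r6c4=1.
Step 21. [r3c3∈{2}] r3c3 has the single candidate 2, so r3c3=2.

Answer: 4 2 5 6 3 1 / 6 1 3 2 4 5 / 5 6 2 4 1 3 / 3 4 1 5 6 2 / 1 5 4 3 2 6 / 2 3 6 1 5 4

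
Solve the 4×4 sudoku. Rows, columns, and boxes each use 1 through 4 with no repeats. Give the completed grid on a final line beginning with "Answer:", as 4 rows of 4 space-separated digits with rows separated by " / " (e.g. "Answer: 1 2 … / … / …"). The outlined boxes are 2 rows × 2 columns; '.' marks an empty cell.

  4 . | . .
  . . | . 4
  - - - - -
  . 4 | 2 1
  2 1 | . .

Step 1. [r4c4∈{3}] r4c4's peers cover all but 3 ⇒ r4c4=3.
Step 2. [r2c2∈{2,3}] in row 2, 2 fits only at r2c2. So r2c2=2.
Step 3. [r1c3∈{1,3}] r1c3 is the only open cell in row 1 admitting 1. So r1c3=1.
Step 4. [r2c1∈{1,3}] across row 2, 1 lands solely at r2c1. So r2c1=1.
Step 5. [r1c4∈{2}] r1c4 is down to just 2. So r1c4=2.
Step 6. [r4c3∈{4}] only 4 remains possible at r4c3, so r4c3=4.
Step 7. [r1c2∈{3}] nothing but 3 survives at r1c2 ⇒ r1c2=3.
Step 8. [r3c1∈{3}] nothing but 3 survives at r3c1 ⇒ r3c1=3.
Step 9. [r2c3∈{3}] r2c3 has the single candidate 3 ⇒ r2c3=3.

Answer: 4 3 1 2 / 1 2 3 4 / 3 4 2 1 / 2 1 4 3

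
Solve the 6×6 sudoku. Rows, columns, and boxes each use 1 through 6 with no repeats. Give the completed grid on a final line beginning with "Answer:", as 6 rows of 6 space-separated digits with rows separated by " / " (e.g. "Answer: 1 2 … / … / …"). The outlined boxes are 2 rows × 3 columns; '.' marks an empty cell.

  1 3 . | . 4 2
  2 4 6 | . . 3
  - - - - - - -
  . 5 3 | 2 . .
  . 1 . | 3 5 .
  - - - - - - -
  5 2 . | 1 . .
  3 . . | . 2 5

Step 1. [r5c3∈{4}] r5c3 is down to just 4 ⇒ r5c3=4.
Step 2. [r5c6∈{6}] only 6 remains possible at r5c6, so r5c6=6.
Step 3. [r4c6∈{4}] nothing but 4 survives at r4c6 ⇒ r4c6=4.
Step 4. [r3c5∈{1,6}] col 5 places 6 nowhere but r3c5. So r3c5=6.
Step 5. [r1c3∈{5}] r1c3 is down to just 5. So r1c3=5.
Step 6. [r4c3∈{2}] r4c3's peers cover all but 2 ⇒ r4c3=2.
Step 7. [r1c4∈{6}] only 6 remains possible at r1c4, so r1c4=6.
Step 8. [r6c4∈{4}] only 4 remains possible at r6c4. So r6c4=4.
Step 9. [r4c1∈{6}] only 6 remains possible at r4c1, so r4c1=6.
Step 10. [r3c6∈{1}] nothing but 1 survives at r3c6, so r3c6=1.
Step 11. [r2c5∈{1}] r2c5 is down to just 1. So r2c5=1.
Step 12. [r3c1∈{4}] r3c1 is down to just 4, so r3c1=4.
Step 13. [r5c5∈{3}] nothing but 3 survives at r5c5, so r5c5=3.
Step 14. [r6c2∈{6}] r6c2 has the single candidate 6. So r6c2=6.
Step 15. [r6c3∈{1}] r6c3 has the single candidate 1. So r6c3=1.
Step 16. [r2c4∈{5}] r2c4 has the single candidate 5. So r2c4=5.

Answer: 1 3 5 6 4 2 / 2 4 6 5 1 3 / 4 5 3 2 6 1 / 6 1 2 3 5 4 / 5 2 4 1 3 6 / 3 6 1 4 2 5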